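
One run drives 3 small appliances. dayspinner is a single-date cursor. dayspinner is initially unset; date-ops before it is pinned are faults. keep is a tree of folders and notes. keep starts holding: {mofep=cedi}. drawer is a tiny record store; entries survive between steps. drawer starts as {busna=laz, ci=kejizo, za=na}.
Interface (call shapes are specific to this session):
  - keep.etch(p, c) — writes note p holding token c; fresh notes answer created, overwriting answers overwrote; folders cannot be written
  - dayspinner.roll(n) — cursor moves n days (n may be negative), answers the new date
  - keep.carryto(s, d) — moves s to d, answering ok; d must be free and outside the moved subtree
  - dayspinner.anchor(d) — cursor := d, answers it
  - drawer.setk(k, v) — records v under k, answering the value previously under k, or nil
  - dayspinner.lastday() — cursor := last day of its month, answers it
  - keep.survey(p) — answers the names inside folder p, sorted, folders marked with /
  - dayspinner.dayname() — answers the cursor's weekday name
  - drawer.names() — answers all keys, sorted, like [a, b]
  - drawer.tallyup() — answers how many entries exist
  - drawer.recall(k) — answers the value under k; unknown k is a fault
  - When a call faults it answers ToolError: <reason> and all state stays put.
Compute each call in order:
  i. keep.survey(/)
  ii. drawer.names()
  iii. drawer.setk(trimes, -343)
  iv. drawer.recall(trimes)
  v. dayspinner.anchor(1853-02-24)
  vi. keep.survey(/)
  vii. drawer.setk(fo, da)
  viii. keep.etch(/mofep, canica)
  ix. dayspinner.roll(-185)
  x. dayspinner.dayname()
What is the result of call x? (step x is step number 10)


·→ survey(p='/')
·← [mofep]
·→ names()
·← [busna, ci, za]
·→ setk(k='trimes', v='-343')
·← nil
·→ recall(k='trimes')
·← -343
·→ anchor(d='1853-02-24')
·← 1853-02-24
·→ survey(p='/')
·← [mofep]
·→ setk(k='fo', v='da')
·← nil
·→ etch(p='/mofep', c='canica')
·← overwrote
·→ roll(n='-185')
·← 1852-08-23
·→ dayname()
·← Monday

Answer: Monday


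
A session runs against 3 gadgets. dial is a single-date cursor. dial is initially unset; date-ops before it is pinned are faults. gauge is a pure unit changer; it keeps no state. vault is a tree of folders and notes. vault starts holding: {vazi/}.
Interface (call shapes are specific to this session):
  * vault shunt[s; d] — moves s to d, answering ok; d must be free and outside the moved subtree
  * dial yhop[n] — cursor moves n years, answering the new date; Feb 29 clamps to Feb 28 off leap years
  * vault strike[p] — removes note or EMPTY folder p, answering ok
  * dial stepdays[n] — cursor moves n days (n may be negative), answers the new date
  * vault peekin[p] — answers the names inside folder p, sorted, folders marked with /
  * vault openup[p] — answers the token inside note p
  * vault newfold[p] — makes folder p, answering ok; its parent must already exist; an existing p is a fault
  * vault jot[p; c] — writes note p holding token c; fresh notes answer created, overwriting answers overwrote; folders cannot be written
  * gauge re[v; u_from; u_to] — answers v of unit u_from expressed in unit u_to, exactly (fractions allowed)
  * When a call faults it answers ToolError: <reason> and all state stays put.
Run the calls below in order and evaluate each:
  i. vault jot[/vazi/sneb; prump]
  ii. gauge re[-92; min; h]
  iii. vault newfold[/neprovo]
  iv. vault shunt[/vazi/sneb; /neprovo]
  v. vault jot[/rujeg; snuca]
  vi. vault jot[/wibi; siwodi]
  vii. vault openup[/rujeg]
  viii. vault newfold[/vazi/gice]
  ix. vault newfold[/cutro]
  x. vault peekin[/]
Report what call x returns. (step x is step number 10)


Answer: [cutro/, neprovo/, rujeg, vazi/, wibi]

Derivation:
! 1. vault jot(/vazi/sneb, prump) : created
! 2. gauge re(-92, min, h) : -23/15
! 3. vault newfold(/neprovo) : ok
! 4. vault shunt(/vazi/sneb, /neprovo) : ToolError: exists
! 5. vault jot(/rujeg, snuca) : created
! 6. vault jot(/wibi, siwodi) : created
! 7. vault openup(/rujeg) : snuca
! 8. vault newfold(/vazi/gice) : ok
! 9. vault newfold(/cutro) : ok
! 10. vault peekin(/) : [cutro/, neprovo/, rujeg, vazi/, wibi]


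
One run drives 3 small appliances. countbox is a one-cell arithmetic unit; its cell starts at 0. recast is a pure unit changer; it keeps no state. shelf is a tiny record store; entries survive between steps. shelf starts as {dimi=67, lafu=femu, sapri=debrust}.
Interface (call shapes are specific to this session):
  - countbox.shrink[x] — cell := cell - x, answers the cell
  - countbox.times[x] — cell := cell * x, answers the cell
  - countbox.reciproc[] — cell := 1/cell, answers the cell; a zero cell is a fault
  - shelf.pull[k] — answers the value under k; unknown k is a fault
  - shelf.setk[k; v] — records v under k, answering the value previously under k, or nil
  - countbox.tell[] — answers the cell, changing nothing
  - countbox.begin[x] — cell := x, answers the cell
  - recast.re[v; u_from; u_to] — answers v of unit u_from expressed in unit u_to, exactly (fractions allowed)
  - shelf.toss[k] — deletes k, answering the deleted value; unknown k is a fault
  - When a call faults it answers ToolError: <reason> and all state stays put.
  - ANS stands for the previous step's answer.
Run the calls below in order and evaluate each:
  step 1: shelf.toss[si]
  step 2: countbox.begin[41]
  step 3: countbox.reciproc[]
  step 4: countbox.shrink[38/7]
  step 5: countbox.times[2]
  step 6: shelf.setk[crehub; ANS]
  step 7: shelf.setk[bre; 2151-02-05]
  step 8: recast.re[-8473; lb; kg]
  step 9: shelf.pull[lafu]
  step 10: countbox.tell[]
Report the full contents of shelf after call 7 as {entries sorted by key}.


Answer: {bre=2151-02-05, crehub=-3102/287, dimi=67, lafu=femu, sapri=debrust}

Derivation:
% shelf.toss si
  ToolError: no such key si
% countbox.begin 41
  41
% countbox.reciproc
  1/41
% countbox.shrink 38/7
  -1551/287
% countbox.times 2
  -3102/287
% shelf.setk crehub ANS
  nil
% shelf.setk bre 2151-02-05
  nil
% recast.re -8473 lb kg
  -384328815101/100000000
% shelf.pull lafu
  femu
% countbox.tell
  -3102/287


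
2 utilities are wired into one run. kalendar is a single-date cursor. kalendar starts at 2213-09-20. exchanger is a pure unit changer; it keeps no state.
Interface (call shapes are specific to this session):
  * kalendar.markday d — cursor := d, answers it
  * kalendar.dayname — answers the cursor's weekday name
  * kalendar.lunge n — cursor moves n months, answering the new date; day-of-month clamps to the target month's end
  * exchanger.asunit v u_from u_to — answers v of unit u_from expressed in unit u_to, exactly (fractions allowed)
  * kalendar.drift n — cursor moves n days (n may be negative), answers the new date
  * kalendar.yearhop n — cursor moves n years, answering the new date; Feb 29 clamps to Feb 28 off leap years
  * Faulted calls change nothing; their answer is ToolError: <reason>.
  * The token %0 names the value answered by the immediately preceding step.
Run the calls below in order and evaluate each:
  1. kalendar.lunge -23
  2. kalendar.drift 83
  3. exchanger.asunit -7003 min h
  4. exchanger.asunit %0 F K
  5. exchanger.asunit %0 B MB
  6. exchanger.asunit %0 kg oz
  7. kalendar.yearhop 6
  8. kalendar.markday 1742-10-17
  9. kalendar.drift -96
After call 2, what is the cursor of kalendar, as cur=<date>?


Answer: cur=2212-01-11

Derivation:
# kalendar.lunge(n→-23) => 2211-10-20
# kalendar.drift(n→83) => 2212-01-11
# exchanger.asunit(v→-7003, u_from→min, u_to→h) => -7003/60
# exchanger.asunit(v→%0, u_from→F, u_to→K) => 51443/270
# exchanger.asunit(v→%0, u_from→B, u_to→MB) => 51443/270000000
# exchanger.asunit(v→%0, u_from→kg, u_to→oz) => 1175840/174957057
# kalendar.yearhop(n→6) => 2218-01-11
# kalendar.markday(d→1742-10-17) => 1742-10-17
# kalendar.drift(n→-96) => 1742-07-13


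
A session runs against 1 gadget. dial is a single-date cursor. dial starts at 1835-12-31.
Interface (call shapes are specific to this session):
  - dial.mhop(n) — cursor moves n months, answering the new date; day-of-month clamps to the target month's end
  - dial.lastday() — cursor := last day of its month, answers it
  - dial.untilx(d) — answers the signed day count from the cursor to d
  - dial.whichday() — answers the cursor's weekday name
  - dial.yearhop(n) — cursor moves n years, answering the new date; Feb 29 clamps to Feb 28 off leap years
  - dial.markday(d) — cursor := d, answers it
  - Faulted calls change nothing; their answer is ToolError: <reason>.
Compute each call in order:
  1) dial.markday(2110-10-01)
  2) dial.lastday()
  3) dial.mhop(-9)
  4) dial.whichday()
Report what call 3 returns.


Answer: 2110-01-31

Derivation:
Act: dial.markday[d=2110-10-01]
Obs: 2110-10-01
Act: dial.lastday[]
Obs: 2110-10-31
Act: dial.mhop[n=-9]
Obs: 2110-01-31
Act: dial.whichday[]
Obs: Friday


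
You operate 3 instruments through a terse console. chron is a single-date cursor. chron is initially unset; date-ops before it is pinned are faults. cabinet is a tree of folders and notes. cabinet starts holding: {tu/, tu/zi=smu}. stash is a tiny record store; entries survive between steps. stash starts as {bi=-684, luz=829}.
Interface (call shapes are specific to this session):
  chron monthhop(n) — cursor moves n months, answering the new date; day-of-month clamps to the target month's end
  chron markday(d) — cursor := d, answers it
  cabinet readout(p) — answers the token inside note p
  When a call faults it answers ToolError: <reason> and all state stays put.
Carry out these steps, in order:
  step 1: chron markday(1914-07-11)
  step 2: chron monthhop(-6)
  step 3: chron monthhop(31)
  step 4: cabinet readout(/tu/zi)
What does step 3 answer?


~$ chron markday d=1914-07-11
[out] 1914-07-11
~$ chron monthhop n=-6
[out] 1914-01-11
~$ chron monthhop n=31
[out] 1916-08-11
~$ cabinet readout p=/tu/zi
[out] smu

Answer: 1916-08-11


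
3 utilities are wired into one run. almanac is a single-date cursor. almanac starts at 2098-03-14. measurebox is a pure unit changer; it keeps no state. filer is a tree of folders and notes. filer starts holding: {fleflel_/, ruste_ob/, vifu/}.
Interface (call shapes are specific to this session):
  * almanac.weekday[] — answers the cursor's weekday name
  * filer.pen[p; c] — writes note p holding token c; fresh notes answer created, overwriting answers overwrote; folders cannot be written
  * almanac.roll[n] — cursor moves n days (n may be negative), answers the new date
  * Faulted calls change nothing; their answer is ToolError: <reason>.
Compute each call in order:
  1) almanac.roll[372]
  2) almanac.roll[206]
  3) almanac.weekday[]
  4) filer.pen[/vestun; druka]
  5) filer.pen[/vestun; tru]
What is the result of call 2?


Do: almanac.roll[n→372]
See: 2099-03-21
Do: almanac.roll[n→206]
See: 2099-10-13
Do: almanac.weekday[]
See: Tuesday
Do: filer.pen[p→/vestun; c→druka]
See: created
Do: filer.pen[p→/vestun; c→tru]
See: overwrote

Answer: 2099-10-13


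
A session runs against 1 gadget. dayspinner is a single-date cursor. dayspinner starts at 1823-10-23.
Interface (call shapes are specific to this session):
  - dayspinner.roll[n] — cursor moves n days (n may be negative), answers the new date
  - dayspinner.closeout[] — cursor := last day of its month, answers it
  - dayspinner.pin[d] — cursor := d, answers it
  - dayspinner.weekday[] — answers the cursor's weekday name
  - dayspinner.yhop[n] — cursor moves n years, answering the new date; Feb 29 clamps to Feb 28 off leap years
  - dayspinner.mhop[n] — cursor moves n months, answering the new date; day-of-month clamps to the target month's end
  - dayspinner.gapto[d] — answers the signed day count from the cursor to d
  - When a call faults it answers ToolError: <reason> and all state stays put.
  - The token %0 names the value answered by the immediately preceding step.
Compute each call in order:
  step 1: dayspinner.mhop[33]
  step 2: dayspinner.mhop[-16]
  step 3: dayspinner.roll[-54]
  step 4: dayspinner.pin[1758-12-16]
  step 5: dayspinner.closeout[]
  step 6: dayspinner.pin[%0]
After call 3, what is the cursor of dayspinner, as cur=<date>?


==> dayspinner.mhop(n='33')
<== 1826-07-23
==> dayspinner.mhop(n='-16')
<== 1825-03-23
==> dayspinner.roll(n='-54')
<== 1825-01-28
==> dayspinner.pin(d='1758-12-16')
<== 1758-12-16
==> dayspinner.closeout()
<== 1758-12-31
==> dayspinner.pin(d='%0')
<== 1758-12-31

Answer: cur=1825-01-28


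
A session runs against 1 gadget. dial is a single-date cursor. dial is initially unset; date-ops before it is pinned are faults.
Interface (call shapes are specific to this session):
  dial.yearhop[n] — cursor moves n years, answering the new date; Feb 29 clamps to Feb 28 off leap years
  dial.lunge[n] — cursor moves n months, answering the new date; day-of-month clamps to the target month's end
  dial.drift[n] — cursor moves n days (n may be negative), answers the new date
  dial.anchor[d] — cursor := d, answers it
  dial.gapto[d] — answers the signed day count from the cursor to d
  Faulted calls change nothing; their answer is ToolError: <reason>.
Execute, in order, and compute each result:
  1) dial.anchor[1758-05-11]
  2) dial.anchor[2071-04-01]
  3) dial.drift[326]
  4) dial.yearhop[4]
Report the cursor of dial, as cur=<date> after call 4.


Step: anchor[d: 1758-05-11]
Result: 1758-05-11
Step: anchor[d: 2071-04-01]
Result: 2071-04-01
Step: drift[n: 326]
Result: 2072-02-21
Step: yearhop[n: 4]
Result: 2076-02-21

Answer: cur=2076-02-21


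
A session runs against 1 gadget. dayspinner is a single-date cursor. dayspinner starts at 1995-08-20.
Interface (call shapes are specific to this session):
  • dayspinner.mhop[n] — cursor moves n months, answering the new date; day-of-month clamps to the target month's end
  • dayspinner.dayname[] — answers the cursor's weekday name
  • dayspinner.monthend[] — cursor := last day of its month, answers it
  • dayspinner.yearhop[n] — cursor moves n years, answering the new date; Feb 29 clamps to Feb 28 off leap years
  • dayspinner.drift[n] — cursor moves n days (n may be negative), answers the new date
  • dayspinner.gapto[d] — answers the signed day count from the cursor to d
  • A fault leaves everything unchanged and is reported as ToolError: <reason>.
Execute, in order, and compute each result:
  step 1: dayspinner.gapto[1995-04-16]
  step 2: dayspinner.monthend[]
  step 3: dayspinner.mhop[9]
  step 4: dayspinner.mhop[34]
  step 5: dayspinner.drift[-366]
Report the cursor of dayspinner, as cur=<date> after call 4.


Answer: cur=1999-03-31

Derivation:
% 1. gapto(d='1995-04-16') => -126
% 2. monthend() => 1995-08-31
% 3. mhop(n='9') => 1996-05-31
% 4. mhop(n='34') => 1999-03-31
% 5. drift(n='-366') => 1998-03-30


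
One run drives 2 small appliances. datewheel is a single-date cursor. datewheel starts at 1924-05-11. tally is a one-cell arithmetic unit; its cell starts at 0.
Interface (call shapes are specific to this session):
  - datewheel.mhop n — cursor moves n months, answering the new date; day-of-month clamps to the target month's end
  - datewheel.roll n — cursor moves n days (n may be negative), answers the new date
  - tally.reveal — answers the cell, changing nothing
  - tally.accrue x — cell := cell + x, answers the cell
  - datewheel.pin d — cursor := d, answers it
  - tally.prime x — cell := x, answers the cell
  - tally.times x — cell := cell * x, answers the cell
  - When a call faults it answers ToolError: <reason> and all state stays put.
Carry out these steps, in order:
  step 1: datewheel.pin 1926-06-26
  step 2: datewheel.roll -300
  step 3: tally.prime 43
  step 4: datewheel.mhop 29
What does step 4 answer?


·→ pin(d=1926-06-26)
·← 1926-06-26
·→ roll(n=-300)
·← 1925-08-30
·→ prime(x=43)
·← 43
·→ mhop(n=29)
·← 1928-01-30

Answer: 1928-01-30


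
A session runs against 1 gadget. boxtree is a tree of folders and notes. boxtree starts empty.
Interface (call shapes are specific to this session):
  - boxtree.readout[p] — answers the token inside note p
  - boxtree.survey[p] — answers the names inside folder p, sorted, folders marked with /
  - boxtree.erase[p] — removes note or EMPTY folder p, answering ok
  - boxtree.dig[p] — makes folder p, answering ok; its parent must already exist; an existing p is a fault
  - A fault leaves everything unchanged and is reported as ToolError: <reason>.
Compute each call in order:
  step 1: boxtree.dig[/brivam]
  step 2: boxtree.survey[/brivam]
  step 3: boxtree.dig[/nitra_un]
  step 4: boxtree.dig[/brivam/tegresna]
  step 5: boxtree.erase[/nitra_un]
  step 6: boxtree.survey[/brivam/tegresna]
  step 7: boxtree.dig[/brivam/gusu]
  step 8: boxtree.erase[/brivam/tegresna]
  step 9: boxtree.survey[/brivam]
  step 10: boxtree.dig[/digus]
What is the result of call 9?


! 1. boxtree.dig(p: /brivam) -> ok
! 2. boxtree.survey(p: /brivam) -> []
! 3. boxtree.dig(p: /nitra_un) -> ok
! 4. boxtree.dig(p: /brivam/tegresna) -> ok
! 5. boxtree.erase(p: /nitra_un) -> ok
! 6. boxtree.survey(p: /brivam/tegresna) -> []
! 7. boxtree.dig(p: /brivam/gusu) -> ok
! 8. boxtree.erase(p: /brivam/tegresna) -> ok
! 9. boxtree.survey(p: /brivam) -> [gusu/]
! 10. boxtree.dig(p: /digus) -> ok

Answer: [gusu/]


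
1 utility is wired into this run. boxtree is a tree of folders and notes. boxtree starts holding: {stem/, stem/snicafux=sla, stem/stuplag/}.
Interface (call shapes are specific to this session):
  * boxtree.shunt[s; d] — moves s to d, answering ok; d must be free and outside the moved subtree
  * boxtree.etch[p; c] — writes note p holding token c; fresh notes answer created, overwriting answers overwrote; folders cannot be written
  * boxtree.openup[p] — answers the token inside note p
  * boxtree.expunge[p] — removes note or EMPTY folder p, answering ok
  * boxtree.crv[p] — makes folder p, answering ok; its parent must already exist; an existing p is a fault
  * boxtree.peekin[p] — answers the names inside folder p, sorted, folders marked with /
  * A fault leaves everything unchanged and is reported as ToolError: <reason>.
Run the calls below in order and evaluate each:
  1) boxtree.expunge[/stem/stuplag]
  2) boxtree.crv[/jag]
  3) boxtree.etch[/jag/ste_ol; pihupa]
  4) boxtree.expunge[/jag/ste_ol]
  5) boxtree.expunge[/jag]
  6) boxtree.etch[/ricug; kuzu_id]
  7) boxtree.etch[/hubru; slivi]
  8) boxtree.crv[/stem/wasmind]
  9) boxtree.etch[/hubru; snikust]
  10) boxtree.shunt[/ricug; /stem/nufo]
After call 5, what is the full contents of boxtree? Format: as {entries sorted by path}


~$ expunge p: /stem/stuplag
[out] ok
~$ crv p: /jag
[out] ok
~$ etch p: /jag/ste_ol c: pihupa
[out] created
~$ expunge p: /jag/ste_ol
[out] ok
~$ expunge p: /jag
[out] ok
~$ etch p: /ricug c: kuzu_id
[out] created
~$ etch p: /hubru c: slivi
[out] created
~$ crv p: /stem/wasmind
[out] ok
~$ etch p: /hubru c: snikust
[out] overwrote
~$ shunt s: /ricug d: /stem/nufo
[out] ok

Answer: {stem/, stem/snicafux=sla}


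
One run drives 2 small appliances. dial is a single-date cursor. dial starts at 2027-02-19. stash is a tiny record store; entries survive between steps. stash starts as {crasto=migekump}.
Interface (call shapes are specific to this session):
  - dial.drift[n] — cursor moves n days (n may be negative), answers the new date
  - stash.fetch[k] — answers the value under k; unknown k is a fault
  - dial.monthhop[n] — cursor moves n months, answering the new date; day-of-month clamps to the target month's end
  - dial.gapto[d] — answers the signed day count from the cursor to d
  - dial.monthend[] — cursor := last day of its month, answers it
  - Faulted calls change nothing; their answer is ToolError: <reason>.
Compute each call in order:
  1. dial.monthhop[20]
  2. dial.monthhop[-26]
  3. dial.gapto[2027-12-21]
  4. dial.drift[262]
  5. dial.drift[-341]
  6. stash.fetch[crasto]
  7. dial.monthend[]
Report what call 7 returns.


Answer: 2026-06-30

Derivation:
Act: monthhop[n=20]
Obs: 2028-10-19
Act: monthhop[n=-26]
Obs: 2026-08-19
Act: gapto[d=2027-12-21]
Obs: 489
Act: drift[n=262]
Obs: 2027-05-08
Act: drift[n=-341]
Obs: 2026-06-01
Act: fetch[k=crasto]
Obs: migekump
Act: monthend[]
Obs: 2026-06-30


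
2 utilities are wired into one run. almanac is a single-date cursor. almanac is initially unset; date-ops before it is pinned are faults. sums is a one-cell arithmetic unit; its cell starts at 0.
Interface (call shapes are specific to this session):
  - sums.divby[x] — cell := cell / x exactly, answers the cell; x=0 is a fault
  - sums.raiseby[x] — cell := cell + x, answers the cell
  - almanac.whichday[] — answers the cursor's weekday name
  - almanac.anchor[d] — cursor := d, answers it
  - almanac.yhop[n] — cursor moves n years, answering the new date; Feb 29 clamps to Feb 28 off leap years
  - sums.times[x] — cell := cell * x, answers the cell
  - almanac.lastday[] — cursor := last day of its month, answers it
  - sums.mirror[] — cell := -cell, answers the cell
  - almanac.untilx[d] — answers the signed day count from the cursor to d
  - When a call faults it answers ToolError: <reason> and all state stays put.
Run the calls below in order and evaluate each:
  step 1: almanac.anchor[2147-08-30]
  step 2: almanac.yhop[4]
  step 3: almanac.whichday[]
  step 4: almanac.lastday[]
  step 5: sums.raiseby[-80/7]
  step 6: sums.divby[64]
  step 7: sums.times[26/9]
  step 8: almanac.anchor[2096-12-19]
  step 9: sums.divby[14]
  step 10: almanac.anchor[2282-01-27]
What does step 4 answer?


Answer: 2151-08-31

Derivation:
~$ almanac.anchor d='2147-08-30'
= 2147-08-30
~$ almanac.yhop n='4'
= 2151-08-30
~$ almanac.whichday
= Monday
~$ almanac.lastday
= 2151-08-31
~$ sums.raiseby x='-80/7'
= -80/7
~$ sums.divby x='64'
= -5/28
~$ sums.times x='26/9'
= -65/126
~$ almanac.anchor d='2096-12-19'
= 2096-12-19
~$ sums.divby x='14'
= -65/1764
~$ almanac.anchor d='2282-01-27'
= 2282-01-27


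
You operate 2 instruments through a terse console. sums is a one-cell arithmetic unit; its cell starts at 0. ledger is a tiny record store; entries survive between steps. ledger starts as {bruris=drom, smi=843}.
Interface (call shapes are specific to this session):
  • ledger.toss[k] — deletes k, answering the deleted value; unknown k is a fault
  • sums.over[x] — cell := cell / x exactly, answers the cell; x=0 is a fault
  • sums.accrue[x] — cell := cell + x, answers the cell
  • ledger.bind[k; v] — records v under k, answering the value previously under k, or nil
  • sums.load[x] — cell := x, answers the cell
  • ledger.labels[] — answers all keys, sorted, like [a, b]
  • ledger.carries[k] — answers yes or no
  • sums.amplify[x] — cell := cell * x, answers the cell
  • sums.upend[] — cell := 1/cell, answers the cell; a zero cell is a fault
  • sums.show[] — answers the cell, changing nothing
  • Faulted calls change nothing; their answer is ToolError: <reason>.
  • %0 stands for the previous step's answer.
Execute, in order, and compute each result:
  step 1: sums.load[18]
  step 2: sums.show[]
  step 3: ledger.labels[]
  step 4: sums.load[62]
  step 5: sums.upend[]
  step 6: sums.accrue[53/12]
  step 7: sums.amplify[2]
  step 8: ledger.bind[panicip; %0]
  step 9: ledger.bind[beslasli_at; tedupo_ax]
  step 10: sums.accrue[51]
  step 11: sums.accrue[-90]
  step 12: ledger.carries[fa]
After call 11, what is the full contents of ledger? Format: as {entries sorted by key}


Answer: {beslasli_at=tedupo_ax, bruris=drom, panicip=1649/186, smi=843}

Derivation:
-- 1. load(18) -> 18
-- 2. show() -> 18
-- 3. labels() -> [bruris, smi]
-- 4. load(62) -> 62
-- 5. upend() -> 1/62
-- 6. accrue(53/12) -> 1649/372
-- 7. amplify(2) -> 1649/186
-- 8. bind(panicip, %0) -> nil
-- 9. bind(beslasli_at, tedupo_ax) -> nil
-- 10. accrue(51) -> 11135/186
-- 11. accrue(-90) -> -5605/186
-- 12. carries(fa) -> no


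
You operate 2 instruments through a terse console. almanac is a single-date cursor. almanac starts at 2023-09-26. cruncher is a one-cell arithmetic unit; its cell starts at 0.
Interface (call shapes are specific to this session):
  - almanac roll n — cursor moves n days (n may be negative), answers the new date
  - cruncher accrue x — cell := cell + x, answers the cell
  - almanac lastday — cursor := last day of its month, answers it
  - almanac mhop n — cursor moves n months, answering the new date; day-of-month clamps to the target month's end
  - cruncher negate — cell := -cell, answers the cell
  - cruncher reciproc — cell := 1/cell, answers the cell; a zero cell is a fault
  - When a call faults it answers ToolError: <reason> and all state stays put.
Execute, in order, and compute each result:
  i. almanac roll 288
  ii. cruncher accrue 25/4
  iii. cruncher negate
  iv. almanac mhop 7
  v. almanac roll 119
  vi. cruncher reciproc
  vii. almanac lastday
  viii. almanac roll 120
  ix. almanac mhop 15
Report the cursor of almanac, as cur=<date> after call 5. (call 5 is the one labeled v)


Answer: cur=2025-06-09

Derivation:
$ almanac roll 288
= 2024-07-10
$ cruncher accrue 25/4
= 25/4
$ cruncher negate
= -25/4
$ almanac mhop 7
= 2025-02-10
$ almanac roll 119
= 2025-06-09
$ cruncher reciproc
= -4/25
$ almanac lastday
= 2025-06-30
$ almanac roll 120
= 2025-10-28
$ almanac mhop 15
= 2027-01-28


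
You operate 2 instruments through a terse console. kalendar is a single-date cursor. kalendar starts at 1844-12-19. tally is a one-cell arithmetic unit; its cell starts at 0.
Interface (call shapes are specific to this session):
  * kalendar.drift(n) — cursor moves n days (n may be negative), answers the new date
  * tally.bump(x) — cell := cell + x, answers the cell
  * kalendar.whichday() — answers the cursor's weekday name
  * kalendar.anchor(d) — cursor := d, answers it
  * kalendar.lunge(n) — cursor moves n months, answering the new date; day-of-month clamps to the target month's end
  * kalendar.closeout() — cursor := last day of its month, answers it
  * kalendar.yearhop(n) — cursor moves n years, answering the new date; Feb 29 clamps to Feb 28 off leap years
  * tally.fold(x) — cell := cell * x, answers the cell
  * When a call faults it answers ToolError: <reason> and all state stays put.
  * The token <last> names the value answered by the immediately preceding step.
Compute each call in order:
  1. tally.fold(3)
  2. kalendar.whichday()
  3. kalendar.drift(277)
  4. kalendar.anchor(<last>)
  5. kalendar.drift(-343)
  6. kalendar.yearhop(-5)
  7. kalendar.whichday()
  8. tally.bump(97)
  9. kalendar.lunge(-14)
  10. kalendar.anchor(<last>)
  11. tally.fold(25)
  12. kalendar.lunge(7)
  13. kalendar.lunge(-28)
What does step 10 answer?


I use tally.fold with x: 3, yielding 0.
Invoking kalendar.whichday, — result: Thursday.
Calling kalendar.drift with n: 277, and get 1845-09-22.
I try kalendar.anchor with d: <last>, — result: 1845-09-22.
Using kalendar.drift with n: -343, giving 1844-10-14.
I try kalendar.yearhop with n: -5, and see 1839-10-14.
Next I call kalendar.whichday(), and get Monday.
Now I run tally.bump with x: 97, → 97.
I call kalendar.lunge with n: -14: 1838-08-14.
Calling kalendar.anchor with d: <last>, and see 1838-08-14.
Now I run tally.fold with x: 25, and see 2425.
I try kalendar.lunge with n: 7, yielding 1839-03-14.
Then kalendar.lunge with n: -28, → 1836-11-14.

Answer: 1838-08-14


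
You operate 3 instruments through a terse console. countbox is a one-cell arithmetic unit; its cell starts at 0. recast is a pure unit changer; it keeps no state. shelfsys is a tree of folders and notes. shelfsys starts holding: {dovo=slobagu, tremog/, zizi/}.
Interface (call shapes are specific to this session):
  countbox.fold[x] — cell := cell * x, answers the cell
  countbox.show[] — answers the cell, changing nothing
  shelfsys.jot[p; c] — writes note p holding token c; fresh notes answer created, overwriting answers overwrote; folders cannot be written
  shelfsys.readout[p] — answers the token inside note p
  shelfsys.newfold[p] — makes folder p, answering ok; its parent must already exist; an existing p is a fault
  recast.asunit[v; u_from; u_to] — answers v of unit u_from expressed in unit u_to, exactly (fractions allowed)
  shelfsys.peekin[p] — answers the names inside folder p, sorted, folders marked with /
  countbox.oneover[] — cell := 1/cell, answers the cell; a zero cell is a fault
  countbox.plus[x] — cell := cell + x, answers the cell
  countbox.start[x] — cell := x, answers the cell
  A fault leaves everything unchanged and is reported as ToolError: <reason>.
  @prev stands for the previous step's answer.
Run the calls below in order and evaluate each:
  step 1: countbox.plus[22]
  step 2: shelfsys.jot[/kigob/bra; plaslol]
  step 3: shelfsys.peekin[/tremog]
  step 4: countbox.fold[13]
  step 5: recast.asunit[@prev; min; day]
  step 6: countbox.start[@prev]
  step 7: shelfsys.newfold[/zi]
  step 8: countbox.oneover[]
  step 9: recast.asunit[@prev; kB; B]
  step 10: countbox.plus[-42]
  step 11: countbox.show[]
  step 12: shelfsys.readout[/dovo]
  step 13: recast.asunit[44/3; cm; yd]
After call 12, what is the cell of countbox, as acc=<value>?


Step: countbox.plus[x: 22]
Result: 22
Step: shelfsys.jot[p: /kigob/bra; c: plaslol]
Result: ToolError: no parent
Step: shelfsys.peekin[p: /tremog]
Result: []
Step: countbox.fold[x: 13]
Result: 286
Step: recast.asunit[v: @prev; u_from: min; u_to: day]
Result: 143/720
Step: countbox.start[x: @prev]
Result: 143/720
Step: shelfsys.newfold[p: /zi]
Result: ok
Step: countbox.oneover[]
Result: 720/143
Step: recast.asunit[v: @prev; u_from: kB; u_to: B]
Result: 720000/143
Step: countbox.plus[x: -42]
Result: -5286/143
Step: countbox.show[]
Result: -5286/143
Step: shelfsys.readout[p: /dovo]
Result: slobagu
Step: recast.asunit[v: 44/3; u_from: cm; u_to: yd]
Result: 550/3429

Answer: acc=-5286/143


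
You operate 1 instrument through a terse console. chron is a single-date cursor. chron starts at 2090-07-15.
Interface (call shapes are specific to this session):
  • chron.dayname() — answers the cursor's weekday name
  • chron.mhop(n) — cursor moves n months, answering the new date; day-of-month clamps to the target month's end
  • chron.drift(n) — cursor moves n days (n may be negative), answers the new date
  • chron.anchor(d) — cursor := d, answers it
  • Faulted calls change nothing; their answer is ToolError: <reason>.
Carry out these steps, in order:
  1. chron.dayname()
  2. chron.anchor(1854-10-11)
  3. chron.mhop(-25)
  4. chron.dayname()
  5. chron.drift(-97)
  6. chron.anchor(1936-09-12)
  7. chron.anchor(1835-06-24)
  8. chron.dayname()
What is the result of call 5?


I use chron.dayname, → Saturday.
I invoke chron.anchor passing 1854-10-11, giving 1854-10-11.
I use chron.mhop passing -25, and observe 1852-09-11.
I use chron.dayname, and observe Saturday.
I use chron.drift passing -97, — result: 1852-06-06.
I run chron.anchor passing 1936-09-12, and get 1936-09-12.
Calling chron.anchor passing 1835-06-24: 1835-06-24.
I run chron.dayname, which returns Wednesday.

Answer: 1852-06-06


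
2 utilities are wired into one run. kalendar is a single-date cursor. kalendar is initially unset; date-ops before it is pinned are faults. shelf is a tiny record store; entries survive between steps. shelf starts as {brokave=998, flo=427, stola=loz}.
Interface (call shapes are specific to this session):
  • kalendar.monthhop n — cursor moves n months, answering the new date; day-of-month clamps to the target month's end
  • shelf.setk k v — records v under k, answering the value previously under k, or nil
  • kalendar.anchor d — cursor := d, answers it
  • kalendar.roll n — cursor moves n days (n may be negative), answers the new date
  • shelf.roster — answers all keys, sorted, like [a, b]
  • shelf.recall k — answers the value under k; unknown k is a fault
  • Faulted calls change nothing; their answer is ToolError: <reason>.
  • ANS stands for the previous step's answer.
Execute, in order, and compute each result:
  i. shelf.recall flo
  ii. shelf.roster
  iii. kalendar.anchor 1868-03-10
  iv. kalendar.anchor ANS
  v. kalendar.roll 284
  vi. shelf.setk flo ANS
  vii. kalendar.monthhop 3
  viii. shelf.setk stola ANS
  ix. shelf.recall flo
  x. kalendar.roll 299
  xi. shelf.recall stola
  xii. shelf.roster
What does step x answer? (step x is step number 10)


CALL recall[k='flo']
RET  427
CALL roster[]
RET  [brokave, flo, stola]
CALL anchor[d='1868-03-10']
RET  1868-03-10
CALL anchor[d='ANS']
RET  1868-03-10
CALL roll[n='284']
RET  1868-12-19
CALL setk[k='flo'; v='ANS']
RET  427
CALL monthhop[n='3']
RET  1869-03-19
CALL setk[k='stola'; v='ANS']
RET  loz
CALL recall[k='flo']
RET  1868-12-19
CALL roll[n='299']
RET  1870-01-12
CALL recall[k='stola']
RET  1869-03-19
CALL roster[]
RET  [brokave, flo, stola]

Answer: 1870-01-12


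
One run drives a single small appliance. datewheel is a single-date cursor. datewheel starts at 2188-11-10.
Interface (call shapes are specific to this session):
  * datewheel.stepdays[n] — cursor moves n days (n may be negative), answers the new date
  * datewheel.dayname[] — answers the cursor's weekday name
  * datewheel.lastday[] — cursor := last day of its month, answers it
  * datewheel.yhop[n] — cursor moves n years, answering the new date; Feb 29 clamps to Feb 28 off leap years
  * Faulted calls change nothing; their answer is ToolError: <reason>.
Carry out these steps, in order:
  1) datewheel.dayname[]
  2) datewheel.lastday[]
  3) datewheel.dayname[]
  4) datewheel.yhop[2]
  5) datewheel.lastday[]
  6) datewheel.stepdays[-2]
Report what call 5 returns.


Answer: 2190-11-30

Derivation:
Do: datewheel.dayname[]
See: Monday
Do: datewheel.lastday[]
See: 2188-11-30
Do: datewheel.dayname[]
See: Sunday
Do: datewheel.yhop[n=2]
See: 2190-11-30
Do: datewheel.lastday[]
See: 2190-11-30
Do: datewheel.stepdays[n=-2]
See: 2190-11-28


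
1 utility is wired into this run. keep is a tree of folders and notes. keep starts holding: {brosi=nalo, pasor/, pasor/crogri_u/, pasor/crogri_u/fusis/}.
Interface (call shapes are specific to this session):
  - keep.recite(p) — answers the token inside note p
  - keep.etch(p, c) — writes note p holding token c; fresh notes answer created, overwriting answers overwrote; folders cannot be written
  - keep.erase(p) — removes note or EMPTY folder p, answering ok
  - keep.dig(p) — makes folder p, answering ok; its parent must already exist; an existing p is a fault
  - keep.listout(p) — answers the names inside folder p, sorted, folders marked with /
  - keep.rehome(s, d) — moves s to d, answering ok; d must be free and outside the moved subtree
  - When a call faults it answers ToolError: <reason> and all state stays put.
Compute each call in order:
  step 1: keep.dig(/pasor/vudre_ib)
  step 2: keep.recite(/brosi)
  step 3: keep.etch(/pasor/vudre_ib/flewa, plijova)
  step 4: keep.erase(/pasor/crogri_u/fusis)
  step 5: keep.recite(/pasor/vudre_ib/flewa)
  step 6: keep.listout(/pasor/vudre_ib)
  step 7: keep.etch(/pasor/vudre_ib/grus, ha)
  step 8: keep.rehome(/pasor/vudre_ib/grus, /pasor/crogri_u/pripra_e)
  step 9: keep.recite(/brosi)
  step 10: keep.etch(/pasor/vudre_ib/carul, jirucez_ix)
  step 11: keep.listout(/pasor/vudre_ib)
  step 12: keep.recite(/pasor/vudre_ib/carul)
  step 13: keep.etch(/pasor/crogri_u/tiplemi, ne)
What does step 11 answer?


Answer: [carul, flewa]

Derivation:
% dig(p→/pasor/vudre_ib) -> ok
% recite(p→/brosi) -> nalo
% etch(p→/pasor/vudre_ib/flewa, c→plijova) -> created
% erase(p→/pasor/crogri_u/fusis) -> ok
% recite(p→/pasor/vudre_ib/flewa) -> plijova
% listout(p→/pasor/vudre_ib) -> [flewa]
% etch(p→/pasor/vudre_ib/grus, c→ha) -> created
% rehome(s→/pasor/vudre_ib/grus, d→/pasor/crogri_u/pripra_e) -> ok
% recite(p→/brosi) -> nalo
% etch(p→/pasor/vudre_ib/carul, c→jirucez_ix) -> created
% listout(p→/pasor/vudre_ib) -> [carul, flewa]
% recite(p→/pasor/vudre_ib/carul) -> jirucez_ix
% etch(p→/pasor/crogri_u/tiplemi, c→ne) -> created


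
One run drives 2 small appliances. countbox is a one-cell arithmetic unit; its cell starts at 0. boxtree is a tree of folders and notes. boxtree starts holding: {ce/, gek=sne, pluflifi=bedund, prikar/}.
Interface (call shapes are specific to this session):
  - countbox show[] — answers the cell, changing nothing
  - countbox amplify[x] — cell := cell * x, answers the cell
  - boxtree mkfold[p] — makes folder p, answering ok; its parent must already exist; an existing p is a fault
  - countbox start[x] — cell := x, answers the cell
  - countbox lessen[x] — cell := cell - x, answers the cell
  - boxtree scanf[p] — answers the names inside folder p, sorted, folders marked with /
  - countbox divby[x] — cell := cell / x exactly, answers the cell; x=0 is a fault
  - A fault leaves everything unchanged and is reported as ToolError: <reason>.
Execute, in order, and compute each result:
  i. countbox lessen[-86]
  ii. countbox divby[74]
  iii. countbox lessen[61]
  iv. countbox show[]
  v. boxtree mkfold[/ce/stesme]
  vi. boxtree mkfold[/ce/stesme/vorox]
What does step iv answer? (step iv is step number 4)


I try countbox lessen passing x→-86, and see 86.
I run countbox divby passing x→74, → 43/37.
Calling countbox lessen passing x→61, and see -2214/37.
Invoking countbox show: -2214/37.
I call boxtree mkfold passing p→/ce/stesme: ok.
Next I call boxtree mkfold passing p→/ce/stesme/vorox, which returns ok.

Answer: -2214/37


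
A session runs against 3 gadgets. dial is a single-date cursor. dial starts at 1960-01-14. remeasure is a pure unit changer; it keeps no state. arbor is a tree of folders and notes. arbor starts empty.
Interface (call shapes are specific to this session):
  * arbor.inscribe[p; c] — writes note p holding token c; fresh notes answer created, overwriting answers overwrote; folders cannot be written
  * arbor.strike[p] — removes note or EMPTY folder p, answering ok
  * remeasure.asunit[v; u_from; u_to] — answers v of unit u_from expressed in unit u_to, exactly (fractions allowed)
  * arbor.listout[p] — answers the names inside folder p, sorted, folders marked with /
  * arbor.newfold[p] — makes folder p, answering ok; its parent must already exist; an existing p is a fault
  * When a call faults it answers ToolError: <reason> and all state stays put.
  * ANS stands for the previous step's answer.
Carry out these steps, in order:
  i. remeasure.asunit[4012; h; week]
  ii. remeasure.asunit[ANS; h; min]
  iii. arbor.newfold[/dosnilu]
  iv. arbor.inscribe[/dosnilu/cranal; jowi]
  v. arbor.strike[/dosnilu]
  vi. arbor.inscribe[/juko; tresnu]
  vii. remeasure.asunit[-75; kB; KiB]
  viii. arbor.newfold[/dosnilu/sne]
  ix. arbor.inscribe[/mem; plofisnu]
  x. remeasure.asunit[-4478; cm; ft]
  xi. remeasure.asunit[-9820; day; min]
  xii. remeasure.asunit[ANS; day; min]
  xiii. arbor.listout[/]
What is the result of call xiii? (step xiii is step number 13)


% remeasure.asunit v: 4012 u_from: h u_to: week
:: 1003/42
% remeasure.asunit v: ANS u_from: h u_to: min
:: 10030/7
% arbor.newfold p: /dosnilu
:: ok
% arbor.inscribe p: /dosnilu/cranal c: jowi
:: created
% arbor.strike p: /dosnilu
:: ToolError: not empty
% arbor.inscribe p: /juko c: tresnu
:: created
% remeasure.asunit v: -75 u_from: kB u_to: KiB
:: -9375/128
% arbor.newfold p: /dosnilu/sne
:: ok
% arbor.inscribe p: /mem c: plofisnu
:: created
% remeasure.asunit v: -4478 u_from: cm u_to: ft
:: -55975/381
% remeasure.asunit v: -9820 u_from: day u_to: min
:: -14140800
% remeasure.asunit v: ANS u_from: day u_to: min
:: -20362752000
% arbor.listout p: /
:: [dosnilu/, juko, mem]

Answer: [dosnilu/, juko, mem]


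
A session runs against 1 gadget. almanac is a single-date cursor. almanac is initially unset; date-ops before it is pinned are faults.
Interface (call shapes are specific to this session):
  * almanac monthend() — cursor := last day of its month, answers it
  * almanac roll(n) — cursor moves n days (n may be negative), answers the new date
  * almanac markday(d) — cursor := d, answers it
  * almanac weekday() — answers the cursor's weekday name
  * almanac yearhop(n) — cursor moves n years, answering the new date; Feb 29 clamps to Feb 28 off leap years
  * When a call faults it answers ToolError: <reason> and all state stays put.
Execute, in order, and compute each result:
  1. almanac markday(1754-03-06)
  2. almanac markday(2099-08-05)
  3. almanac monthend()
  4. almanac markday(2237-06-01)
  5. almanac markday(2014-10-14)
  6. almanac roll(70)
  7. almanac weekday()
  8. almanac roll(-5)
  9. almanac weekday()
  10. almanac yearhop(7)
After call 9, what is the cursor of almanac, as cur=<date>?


Answer: cur=2014-12-18

Derivation:
Step: almanac markday[d→1754-03-06]
Result: 1754-03-06
Step: almanac markday[d→2099-08-05]
Result: 2099-08-05
Step: almanac monthend[]
Result: 2099-08-31
Step: almanac markday[d→2237-06-01]
Result: 2237-06-01
Step: almanac markday[d→2014-10-14]
Result: 2014-10-14
Step: almanac roll[n→70]
Result: 2014-12-23
Step: almanac weekday[]
Result: Tuesday
Step: almanac roll[n→-5]
Result: 2014-12-18
Step: almanac weekday[]
Result: Thursday
Step: almanac yearhop[n→7]
Result: 2021-12-18
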